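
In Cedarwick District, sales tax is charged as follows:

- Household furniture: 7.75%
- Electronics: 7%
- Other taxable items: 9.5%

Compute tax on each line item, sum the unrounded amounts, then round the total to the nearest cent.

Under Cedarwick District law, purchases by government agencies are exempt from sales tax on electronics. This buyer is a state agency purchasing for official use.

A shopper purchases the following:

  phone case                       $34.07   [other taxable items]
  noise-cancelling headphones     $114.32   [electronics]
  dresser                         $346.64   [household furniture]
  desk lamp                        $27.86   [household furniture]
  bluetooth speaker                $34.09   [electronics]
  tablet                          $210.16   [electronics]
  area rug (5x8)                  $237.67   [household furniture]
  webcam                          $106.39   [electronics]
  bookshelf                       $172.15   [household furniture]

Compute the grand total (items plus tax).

Phone case $34.07: other taxable items → 9.5% → $3.23665
Noise-cancelling headphones $114.32: electronics, buyer-exempt → 0% → $0.00
Dresser $346.64: household furniture → 7.75% → $26.8646
Desk lamp $27.86: household furniture → 7.75% → $2.15915
Bluetooth speaker $34.09: electronics, buyer-exempt → 0% → $0.00
Tablet $210.16: electronics, buyer-exempt → 0% → $0.00
Area rug (5x8) $237.67: household furniture → 7.75% → $18.419425
Webcam $106.39: electronics, buyer-exempt → 0% → $0.00
Bookshelf $172.15: household furniture → 7.75% → $13.341625
Subtotal = $1283.35; unrounded tax = $64.02145 → $64.02; total due = $1347.37

$1347.37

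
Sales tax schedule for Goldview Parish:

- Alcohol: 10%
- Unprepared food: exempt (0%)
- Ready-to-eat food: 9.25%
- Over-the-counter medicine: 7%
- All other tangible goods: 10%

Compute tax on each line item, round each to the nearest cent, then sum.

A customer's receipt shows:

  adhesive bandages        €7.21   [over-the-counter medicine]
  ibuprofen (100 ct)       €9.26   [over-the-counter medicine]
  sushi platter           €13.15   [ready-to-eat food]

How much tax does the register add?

Adhesive bandages €7.21: over-the-counter medicine → 7% → €0.50
Ibuprofen (100 ct) €9.26: over-the-counter medicine → 7% → €0.65
Sushi platter €13.15: ready-to-eat food → 9.25% → €1.22
Total tax = €0.50 + €0.65 + €1.22 = €2.37

€2.37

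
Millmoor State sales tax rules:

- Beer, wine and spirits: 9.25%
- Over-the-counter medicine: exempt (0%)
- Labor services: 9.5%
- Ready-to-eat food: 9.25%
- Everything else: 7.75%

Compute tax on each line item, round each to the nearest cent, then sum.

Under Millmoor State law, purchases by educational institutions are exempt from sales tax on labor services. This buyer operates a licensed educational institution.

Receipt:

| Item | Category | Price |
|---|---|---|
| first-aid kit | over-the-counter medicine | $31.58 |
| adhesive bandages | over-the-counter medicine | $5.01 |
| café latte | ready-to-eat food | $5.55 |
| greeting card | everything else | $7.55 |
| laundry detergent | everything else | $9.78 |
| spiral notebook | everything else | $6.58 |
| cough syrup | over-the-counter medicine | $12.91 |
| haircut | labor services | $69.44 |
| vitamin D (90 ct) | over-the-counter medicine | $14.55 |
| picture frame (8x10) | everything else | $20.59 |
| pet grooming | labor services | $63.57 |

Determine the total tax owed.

First-aid kit $31.58: over-the-counter medicine → 0% → $0.00
Adhesive bandages $5.01: over-the-counter medicine → 0% → $0.00
Café latte $5.55: ready-to-eat food → 9.25% → $0.51
Greeting card $7.55: everything else → 7.75% → $0.59
Laundry detergent $9.78: everything else → 7.75% → $0.76
Spiral notebook $6.58: everything else → 7.75% → $0.51
Cough syrup $12.91: over-the-counter medicine → 0% → $0.00
Haircut $69.44: labor services, buyer-exempt → 0% → $0.00
Vitamin D (90 ct) $14.55: over-the-counter medicine → 0% → $0.00
Picture frame (8x10) $20.59: everything else → 7.75% → $1.60
Pet grooming $63.57: labor services, buyer-exempt → 0% → $0.00
Total tax = $0.51 + $0.59 + $0.76 + $0.51 + $1.60 = $3.97

$3.97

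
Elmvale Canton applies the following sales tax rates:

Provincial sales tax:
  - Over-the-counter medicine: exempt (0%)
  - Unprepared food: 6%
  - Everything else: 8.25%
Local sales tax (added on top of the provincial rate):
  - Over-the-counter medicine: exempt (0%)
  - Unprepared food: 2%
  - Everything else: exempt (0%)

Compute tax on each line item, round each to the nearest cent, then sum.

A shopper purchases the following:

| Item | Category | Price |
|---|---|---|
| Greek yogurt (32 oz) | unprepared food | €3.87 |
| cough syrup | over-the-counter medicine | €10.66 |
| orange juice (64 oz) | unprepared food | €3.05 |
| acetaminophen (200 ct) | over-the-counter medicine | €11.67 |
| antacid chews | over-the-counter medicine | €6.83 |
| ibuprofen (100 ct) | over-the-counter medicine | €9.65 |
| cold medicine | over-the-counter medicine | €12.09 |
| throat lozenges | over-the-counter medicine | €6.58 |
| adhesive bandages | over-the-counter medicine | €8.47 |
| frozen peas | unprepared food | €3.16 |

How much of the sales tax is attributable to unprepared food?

€0.80

Greek yogurt (32 oz) €3.87: unprepared food → 6% + 2% local = 8% → €0.31
Orange juice (64 oz) €3.05: unprepared food → 6% + 2% local = 8% → €0.24
Frozen peas €3.16: unprepared food → 6% + 2% local = 8% → €0.25
Tax on unprepared food = €0.31 + €0.24 + €0.25 = €0.80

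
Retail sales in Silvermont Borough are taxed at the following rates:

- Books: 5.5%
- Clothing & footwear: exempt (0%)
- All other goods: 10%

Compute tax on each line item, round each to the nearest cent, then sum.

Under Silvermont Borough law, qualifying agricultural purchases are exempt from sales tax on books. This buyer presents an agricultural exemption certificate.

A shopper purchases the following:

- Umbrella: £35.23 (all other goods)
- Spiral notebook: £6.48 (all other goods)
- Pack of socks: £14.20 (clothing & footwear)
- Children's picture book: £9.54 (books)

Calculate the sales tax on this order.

Umbrella £35.23: all other goods → 10% → £3.52
Spiral notebook £6.48: all other goods → 10% → £0.65
Pack of socks £14.20: clothing & footwear → 0% → £0.00
Children's picture book £9.54: books, buyer-exempt → 0% → £0.00
Total tax = £3.52 + £0.65 = £4.17

£4.17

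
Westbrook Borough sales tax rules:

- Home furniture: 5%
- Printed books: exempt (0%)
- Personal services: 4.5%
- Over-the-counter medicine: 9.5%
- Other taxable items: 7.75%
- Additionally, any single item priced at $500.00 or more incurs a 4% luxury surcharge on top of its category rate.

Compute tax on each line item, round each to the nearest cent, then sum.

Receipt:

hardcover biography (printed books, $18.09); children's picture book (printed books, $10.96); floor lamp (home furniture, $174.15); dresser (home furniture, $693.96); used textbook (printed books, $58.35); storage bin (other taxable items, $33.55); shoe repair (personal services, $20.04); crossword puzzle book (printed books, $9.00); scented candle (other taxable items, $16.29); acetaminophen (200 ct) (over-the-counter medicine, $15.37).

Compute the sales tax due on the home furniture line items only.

Floor lamp $174.15: home furniture → 5% → $8.71
Dresser $693.96: home furniture → 5% + 4% surcharge = 9% → $62.46
Tax on home furniture = $8.71 + $62.46 = $71.17

$71.17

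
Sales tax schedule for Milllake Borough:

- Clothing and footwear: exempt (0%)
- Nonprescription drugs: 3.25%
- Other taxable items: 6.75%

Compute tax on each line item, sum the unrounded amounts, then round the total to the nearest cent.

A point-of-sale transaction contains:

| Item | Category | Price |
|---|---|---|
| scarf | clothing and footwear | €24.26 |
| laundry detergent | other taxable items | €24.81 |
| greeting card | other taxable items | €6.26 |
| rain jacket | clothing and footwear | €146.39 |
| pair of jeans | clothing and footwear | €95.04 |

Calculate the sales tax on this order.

€2.10

Scarf €24.26: clothing and footwear → 0% → €0.00
Laundry detergent €24.81: other taxable items → 6.75% → €1.674675
Greeting card €6.26: other taxable items → 6.75% → €0.42255
Rain jacket €146.39: clothing and footwear → 0% → €0.00
Pair of jeans €95.04: clothing and footwear → 0% → €0.00
Unrounded tax sum = €2.097225 → €2.10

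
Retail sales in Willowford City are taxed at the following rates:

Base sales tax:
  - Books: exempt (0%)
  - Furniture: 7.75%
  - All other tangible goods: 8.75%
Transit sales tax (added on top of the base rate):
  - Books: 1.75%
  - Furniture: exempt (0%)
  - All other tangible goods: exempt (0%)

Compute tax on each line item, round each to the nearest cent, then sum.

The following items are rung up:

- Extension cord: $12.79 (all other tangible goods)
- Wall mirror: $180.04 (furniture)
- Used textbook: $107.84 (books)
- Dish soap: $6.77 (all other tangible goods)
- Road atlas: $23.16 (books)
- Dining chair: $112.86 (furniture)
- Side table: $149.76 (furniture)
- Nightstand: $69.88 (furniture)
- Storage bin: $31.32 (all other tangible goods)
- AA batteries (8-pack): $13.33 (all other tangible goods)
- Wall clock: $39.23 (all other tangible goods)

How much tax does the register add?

Extension cord $12.79: all other tangible goods → 8.75% + 0% transit = 8.75% → $1.12
Wall mirror $180.04: furniture → 7.75% + 0% transit = 7.75% → $13.95
Used textbook $107.84: books → 0% + 1.75% transit = 1.75% → $1.89
Dish soap $6.77: all other tangible goods → 8.75% + 0% transit = 8.75% → $0.59
Road atlas $23.16: books → 0% + 1.75% transit = 1.75% → $0.41
Dining chair $112.86: furniture → 7.75% + 0% transit = 7.75% → $8.75
Side table $149.76: furniture → 7.75% + 0% transit = 7.75% → $11.61
Nightstand $69.88: furniture → 7.75% + 0% transit = 7.75% → $5.42
Storage bin $31.32: all other tangible goods → 8.75% + 0% transit = 8.75% → $2.74
AA batteries (8-pack) $13.33: all other tangible goods → 8.75% + 0% transit = 8.75% → $1.17
Wall clock $39.23: all other tangible goods → 8.75% + 0% transit = 8.75% → $3.43
Total tax = $1.12 + $13.95 + $1.89 + $0.59 + $0.41 + $8.75 + $11.61 + $5.42 + $2.74 + $1.17 + $3.43 = $51.08

$51.08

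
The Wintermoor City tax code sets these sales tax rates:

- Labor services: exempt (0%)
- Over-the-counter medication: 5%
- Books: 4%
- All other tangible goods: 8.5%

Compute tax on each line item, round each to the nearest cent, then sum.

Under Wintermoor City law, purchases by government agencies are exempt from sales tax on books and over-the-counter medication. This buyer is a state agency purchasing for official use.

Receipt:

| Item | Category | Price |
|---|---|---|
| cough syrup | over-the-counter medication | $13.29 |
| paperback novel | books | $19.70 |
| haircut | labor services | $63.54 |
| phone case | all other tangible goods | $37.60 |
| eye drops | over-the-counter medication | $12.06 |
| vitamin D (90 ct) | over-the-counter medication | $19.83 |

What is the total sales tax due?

Cough syrup $13.29: over-the-counter medication, buyer-exempt → 0% → $0.00
Paperback novel $19.70: books, buyer-exempt → 0% → $0.00
Haircut $63.54: labor services → 0% → $0.00
Phone case $37.60: all other tangible goods → 8.5% → $3.20
Eye drops $12.06: over-the-counter medication, buyer-exempt → 0% → $0.00
Vitamin D (90 ct) $19.83: over-the-counter medication, buyer-exempt → 0% → $0.00
Total tax = $3.20

$3.20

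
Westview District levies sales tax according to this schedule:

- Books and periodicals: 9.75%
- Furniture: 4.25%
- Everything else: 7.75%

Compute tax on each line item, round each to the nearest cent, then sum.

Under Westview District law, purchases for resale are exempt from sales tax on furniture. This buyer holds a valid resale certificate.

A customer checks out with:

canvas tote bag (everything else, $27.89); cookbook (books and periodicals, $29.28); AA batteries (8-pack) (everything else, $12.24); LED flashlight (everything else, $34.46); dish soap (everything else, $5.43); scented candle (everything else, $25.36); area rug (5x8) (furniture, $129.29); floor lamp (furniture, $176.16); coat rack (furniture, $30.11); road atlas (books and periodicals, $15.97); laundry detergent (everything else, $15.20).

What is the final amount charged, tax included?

Canvas tote bag $27.89: everything else → 7.75% → $2.16
Cookbook $29.28: books and periodicals → 9.75% → $2.85
AA batteries (8-pack) $12.24: everything else → 7.75% → $0.95
LED flashlight $34.46: everything else → 7.75% → $2.67
Dish soap $5.43: everything else → 7.75% → $0.42
Scented candle $25.36: everything else → 7.75% → $1.97
Area rug (5x8) $129.29: furniture, buyer-exempt → 0% → $0.00
Floor lamp $176.16: furniture, buyer-exempt → 0% → $0.00
Coat rack $30.11: furniture, buyer-exempt → 0% → $0.00
Road atlas $15.97: books and periodicals → 9.75% → $1.56
Laundry detergent $15.20: everything else → 7.75% → $1.18
Subtotal = $501.39; tax = $13.76; total due = $515.15

$515.15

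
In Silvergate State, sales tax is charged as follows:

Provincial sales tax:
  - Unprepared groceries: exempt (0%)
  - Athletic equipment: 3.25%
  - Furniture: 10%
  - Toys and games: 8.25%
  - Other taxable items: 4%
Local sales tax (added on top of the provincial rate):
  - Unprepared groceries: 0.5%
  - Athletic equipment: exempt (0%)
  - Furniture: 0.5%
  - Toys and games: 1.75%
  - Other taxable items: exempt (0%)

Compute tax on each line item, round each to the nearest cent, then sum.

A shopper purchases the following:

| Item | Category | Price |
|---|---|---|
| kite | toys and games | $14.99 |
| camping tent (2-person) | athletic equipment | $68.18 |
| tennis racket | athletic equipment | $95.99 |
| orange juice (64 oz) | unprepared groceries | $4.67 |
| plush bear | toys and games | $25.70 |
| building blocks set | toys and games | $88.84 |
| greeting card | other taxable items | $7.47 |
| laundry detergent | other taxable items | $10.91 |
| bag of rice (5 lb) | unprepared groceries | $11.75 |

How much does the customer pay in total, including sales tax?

$347.61

Kite $14.99: toys and games → 8.25% + 1.75% local = 10% → $1.50
Camping tent (2-person) $68.18: athletic equipment → 3.25% + 0% local = 3.25% → $2.22
Tennis racket $95.99: athletic equipment → 3.25% + 0% local = 3.25% → $3.12
Orange juice (64 oz) $4.67: unprepared groceries → 0% + 0.5% local = 0.5% → $0.02
Plush bear $25.70: toys and games → 8.25% + 1.75% local = 10% → $2.57
Building blocks set $88.84: toys and games → 8.25% + 1.75% local = 10% → $8.88
Greeting card $7.47: other taxable items → 4% + 0% local = 4% → $0.30
Laundry detergent $10.91: other taxable items → 4% + 0% local = 4% → $0.44
Bag of rice (5 lb) $11.75: unprepared groceries → 0% + 0.5% local = 0.5% → $0.06
Subtotal = $328.50; tax = $19.11; total due = $347.61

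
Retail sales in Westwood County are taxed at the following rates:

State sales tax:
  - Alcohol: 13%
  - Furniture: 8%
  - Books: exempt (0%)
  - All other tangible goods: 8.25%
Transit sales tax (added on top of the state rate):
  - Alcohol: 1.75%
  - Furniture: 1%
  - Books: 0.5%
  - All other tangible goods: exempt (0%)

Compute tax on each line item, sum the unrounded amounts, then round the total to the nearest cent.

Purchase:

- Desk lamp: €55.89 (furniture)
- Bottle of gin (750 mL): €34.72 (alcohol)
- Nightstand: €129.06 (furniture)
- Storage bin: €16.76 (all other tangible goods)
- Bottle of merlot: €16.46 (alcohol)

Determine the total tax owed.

Desk lamp €55.89: furniture → 8% + 1% transit = 9% → €5.0301
Bottle of gin (750 mL) €34.72: alcohol → 13% + 1.75% transit = 14.75% → €5.1212
Nightstand €129.06: furniture → 8% + 1% transit = 9% → €11.6154
Storage bin €16.76: all other tangible goods → 8.25% + 0% transit = 8.25% → €1.3827
Bottle of merlot €16.46: alcohol → 13% + 1.75% transit = 14.75% → €2.42785
Unrounded tax sum = €25.57725 → €25.58

€25.58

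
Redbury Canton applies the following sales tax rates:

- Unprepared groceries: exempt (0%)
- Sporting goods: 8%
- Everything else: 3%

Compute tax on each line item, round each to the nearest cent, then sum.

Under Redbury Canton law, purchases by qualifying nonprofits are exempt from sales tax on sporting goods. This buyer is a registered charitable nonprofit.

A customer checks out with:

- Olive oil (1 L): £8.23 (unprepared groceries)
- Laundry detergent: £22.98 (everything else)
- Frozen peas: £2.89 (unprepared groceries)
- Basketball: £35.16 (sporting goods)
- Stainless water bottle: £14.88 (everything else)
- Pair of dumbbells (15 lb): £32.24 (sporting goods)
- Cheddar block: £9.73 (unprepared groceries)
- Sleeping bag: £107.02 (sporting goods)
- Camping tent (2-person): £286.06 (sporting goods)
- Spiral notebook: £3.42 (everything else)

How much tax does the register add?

Olive oil (1 L) £8.23: unprepared groceries → 0% → £0.00
Laundry detergent £22.98: everything else → 3% → £0.69
Frozen peas £2.89: unprepared groceries → 0% → £0.00
Basketball £35.16: sporting goods, buyer-exempt → 0% → £0.00
Stainless water bottle £14.88: everything else → 3% → £0.45
Pair of dumbbells (15 lb) £32.24: sporting goods, buyer-exempt → 0% → £0.00
Cheddar block £9.73: unprepared groceries → 0% → £0.00
Sleeping bag £107.02: sporting goods, buyer-exempt → 0% → £0.00
Camping tent (2-person) £286.06: sporting goods, buyer-exempt → 0% → £0.00
Spiral notebook £3.42: everything else → 3% → £0.10
Total tax = £0.69 + £0.45 + £0.10 = £1.24

£1.24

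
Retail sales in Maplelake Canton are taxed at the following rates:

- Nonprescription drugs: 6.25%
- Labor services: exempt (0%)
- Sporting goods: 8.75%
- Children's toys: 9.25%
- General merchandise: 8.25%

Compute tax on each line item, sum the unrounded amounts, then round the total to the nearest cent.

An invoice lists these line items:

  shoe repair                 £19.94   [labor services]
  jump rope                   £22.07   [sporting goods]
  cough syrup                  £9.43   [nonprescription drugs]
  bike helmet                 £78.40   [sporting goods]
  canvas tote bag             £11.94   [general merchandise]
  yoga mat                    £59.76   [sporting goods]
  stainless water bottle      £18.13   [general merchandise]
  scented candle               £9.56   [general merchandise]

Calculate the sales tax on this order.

£17.88

Shoe repair £19.94: labor services → 0% → £0.00
Jump rope £22.07: sporting goods → 8.75% → £1.931125
Cough syrup £9.43: nonprescription drugs → 6.25% → £0.589375
Bike helmet £78.40: sporting goods → 8.75% → £6.86
Canvas tote bag £11.94: general merchandise → 8.25% → £0.98505
Yoga mat £59.76: sporting goods → 8.75% → £5.229
Stainless water bottle £18.13: general merchandise → 8.25% → £1.495725
Scented candle £9.56: general merchandise → 8.25% → £0.7887
Unrounded tax sum = £17.878975 → £17.88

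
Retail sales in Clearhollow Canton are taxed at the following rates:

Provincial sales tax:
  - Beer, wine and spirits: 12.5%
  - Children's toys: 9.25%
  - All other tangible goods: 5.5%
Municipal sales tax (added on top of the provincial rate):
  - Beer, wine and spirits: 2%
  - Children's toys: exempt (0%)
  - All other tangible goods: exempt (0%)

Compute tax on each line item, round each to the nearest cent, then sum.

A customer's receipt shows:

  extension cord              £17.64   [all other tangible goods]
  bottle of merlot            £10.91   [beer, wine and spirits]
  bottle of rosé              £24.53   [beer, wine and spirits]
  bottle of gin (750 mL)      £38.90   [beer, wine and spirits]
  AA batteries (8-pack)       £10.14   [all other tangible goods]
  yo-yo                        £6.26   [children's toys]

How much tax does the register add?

£12.89

Extension cord £17.64: all other tangible goods → 5.5% + 0% municipal = 5.5% → £0.97
Bottle of merlot £10.91: beer, wine and spirits → 12.5% + 2% municipal = 14.5% → £1.58
Bottle of rosé £24.53: beer, wine and spirits → 12.5% + 2% municipal = 14.5% → £3.56
Bottle of gin (750 mL) £38.90: beer, wine and spirits → 12.5% + 2% municipal = 14.5% → £5.64
AA batteries (8-pack) £10.14: all other tangible goods → 5.5% + 0% municipal = 5.5% → £0.56
Yo-yo £6.26: children's toys → 9.25% + 0% municipal = 9.25% → £0.58
Total tax = £0.97 + £1.58 + £3.56 + £5.64 + £0.56 + £0.58 = £12.89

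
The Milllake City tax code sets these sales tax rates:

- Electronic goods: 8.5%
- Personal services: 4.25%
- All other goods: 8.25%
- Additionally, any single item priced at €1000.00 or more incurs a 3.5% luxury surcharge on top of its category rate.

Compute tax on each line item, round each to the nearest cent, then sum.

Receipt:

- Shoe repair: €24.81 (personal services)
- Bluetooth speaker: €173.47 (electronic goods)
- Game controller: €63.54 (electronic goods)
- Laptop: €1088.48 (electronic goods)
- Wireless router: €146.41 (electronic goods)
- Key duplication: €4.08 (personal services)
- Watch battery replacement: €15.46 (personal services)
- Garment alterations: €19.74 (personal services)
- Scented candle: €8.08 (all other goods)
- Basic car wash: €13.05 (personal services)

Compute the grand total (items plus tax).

Shoe repair €24.81: personal services → 4.25% → €1.05
Bluetooth speaker €173.47: electronic goods → 8.5% → €14.74
Game controller €63.54: electronic goods → 8.5% → €5.40
Laptop €1088.48: electronic goods → 8.5% + 3.5% surcharge = 12% → €130.62
Wireless router €146.41: electronic goods → 8.5% → €12.44
Key duplication €4.08: personal services → 4.25% → €0.17
Watch battery replacement €15.46: personal services → 4.25% → €0.66
Garment alterations €19.74: personal services → 4.25% → €0.84
Scented candle €8.08: all other goods → 8.25% → €0.67
Basic car wash €13.05: personal services → 4.25% → €0.55
Subtotal = €1557.12; tax = €167.14; total due = €1724.26

€1724.26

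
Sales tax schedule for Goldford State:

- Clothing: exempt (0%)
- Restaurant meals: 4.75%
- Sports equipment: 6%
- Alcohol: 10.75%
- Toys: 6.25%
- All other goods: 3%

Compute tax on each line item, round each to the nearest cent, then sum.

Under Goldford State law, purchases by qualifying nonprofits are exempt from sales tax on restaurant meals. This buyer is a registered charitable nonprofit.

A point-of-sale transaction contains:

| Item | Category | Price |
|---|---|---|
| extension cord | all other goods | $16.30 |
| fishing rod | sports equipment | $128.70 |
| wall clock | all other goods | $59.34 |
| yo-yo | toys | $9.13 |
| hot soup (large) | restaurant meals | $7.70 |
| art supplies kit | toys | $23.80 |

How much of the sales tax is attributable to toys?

$2.06

Yo-yo $9.13: toys → 6.25% → $0.57
Art supplies kit $23.80: toys → 6.25% → $1.49
Tax on toys = $0.57 + $1.49 = $2.06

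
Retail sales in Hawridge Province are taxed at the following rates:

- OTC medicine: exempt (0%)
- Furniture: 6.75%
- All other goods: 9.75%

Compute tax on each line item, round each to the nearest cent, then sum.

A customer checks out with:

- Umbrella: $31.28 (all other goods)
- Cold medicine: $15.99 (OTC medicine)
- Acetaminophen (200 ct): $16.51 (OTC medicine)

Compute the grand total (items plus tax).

Umbrella $31.28: all other goods → 9.75% → $3.05
Cold medicine $15.99: OTC medicine → 0% → $0.00
Acetaminophen (200 ct) $16.51: OTC medicine → 0% → $0.00
Subtotal = $63.78; tax = $3.05; total due = $66.83

$66.83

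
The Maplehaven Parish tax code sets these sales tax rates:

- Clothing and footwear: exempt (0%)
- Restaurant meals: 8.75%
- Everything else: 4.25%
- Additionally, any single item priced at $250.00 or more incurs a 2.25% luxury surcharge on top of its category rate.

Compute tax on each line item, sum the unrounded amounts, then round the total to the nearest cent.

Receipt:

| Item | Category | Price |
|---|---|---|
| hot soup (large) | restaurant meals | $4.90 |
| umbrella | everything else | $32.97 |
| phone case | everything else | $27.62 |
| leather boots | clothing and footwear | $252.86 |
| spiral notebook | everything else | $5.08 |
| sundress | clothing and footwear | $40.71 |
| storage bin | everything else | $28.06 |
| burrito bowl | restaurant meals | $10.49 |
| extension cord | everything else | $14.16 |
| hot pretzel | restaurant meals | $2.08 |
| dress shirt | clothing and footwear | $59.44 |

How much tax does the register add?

Hot soup (large) $4.90: restaurant meals → 8.75% → $0.42875
Umbrella $32.97: everything else → 4.25% → $1.401225
Phone case $27.62: everything else → 4.25% → $1.17385
Leather boots $252.86: clothing and footwear → 0% + 2.25% surcharge = 2.25% → $5.68935
Spiral notebook $5.08: everything else → 4.25% → $0.2159
Sundress $40.71: clothing and footwear → 0% → $0.00
Storage bin $28.06: everything else → 4.25% → $1.19255
Burrito bowl $10.49: restaurant meals → 8.75% → $0.917875
Extension cord $14.16: everything else → 4.25% → $0.6018
Hot pretzel $2.08: restaurant meals → 8.75% → $0.182
Dress shirt $59.44: clothing and footwear → 0% → $0.00
Unrounded tax sum = $11.8033 → $11.80

$11.80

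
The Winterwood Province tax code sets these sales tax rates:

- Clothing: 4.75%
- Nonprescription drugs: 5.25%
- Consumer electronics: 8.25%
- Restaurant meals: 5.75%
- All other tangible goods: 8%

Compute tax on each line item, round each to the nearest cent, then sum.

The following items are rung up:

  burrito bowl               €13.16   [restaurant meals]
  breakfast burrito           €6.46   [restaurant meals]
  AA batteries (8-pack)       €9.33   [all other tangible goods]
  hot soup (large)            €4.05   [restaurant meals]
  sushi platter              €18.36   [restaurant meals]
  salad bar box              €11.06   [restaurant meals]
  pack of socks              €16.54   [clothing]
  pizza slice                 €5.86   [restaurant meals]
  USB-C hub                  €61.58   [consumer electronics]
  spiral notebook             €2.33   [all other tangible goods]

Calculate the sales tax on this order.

Burrito bowl €13.16: restaurant meals → 5.75% → €0.76
Breakfast burrito €6.46: restaurant meals → 5.75% → €0.37
AA batteries (8-pack) €9.33: all other tangible goods → 8% → €0.75
Hot soup (large) €4.05: restaurant meals → 5.75% → €0.23
Sushi platter €18.36: restaurant meals → 5.75% → €1.06
Salad bar box €11.06: restaurant meals → 5.75% → €0.64
Pack of socks €16.54: clothing → 4.75% → €0.79
Pizza slice €5.86: restaurant meals → 5.75% → €0.34
USB-C hub €61.58: consumer electronics → 8.25% → €5.08
Spiral notebook €2.33: all other tangible goods → 8% → €0.19
Total tax = €0.76 + €0.37 + €0.75 + €0.23 + €1.06 + €0.64 + €0.79 + €0.34 + €5.08 + €0.19 = €10.21

€10.21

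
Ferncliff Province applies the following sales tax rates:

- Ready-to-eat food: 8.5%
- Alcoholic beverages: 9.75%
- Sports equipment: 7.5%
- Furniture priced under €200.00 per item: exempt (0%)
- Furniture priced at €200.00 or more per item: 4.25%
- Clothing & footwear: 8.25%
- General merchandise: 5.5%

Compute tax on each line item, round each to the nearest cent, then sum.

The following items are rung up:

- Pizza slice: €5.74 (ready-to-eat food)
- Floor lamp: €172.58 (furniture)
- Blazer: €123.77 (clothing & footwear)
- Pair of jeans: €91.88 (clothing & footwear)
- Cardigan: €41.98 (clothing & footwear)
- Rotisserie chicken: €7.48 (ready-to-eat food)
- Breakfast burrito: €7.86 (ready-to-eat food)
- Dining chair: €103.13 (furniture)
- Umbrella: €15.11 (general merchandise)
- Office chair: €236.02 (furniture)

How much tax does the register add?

Pizza slice €5.74: ready-to-eat food → 8.5% → €0.49
Floor lamp €172.58: furniture, under €200.00 → 0% → €0.00
Blazer €123.77: clothing & footwear → 8.25% → €10.21
Pair of jeans €91.88: clothing & footwear → 8.25% → €7.58
Cardigan €41.98: clothing & footwear → 8.25% → €3.46
Rotisserie chicken €7.48: ready-to-eat food → 8.5% → €0.64
Breakfast burrito €7.86: ready-to-eat food → 8.5% → €0.67
Dining chair €103.13: furniture, under €200.00 → 0% → €0.00
Umbrella €15.11: general merchandise → 5.5% → €0.83
Office chair €236.02: furniture, €200.00 or more → 4.25% → €10.03
Total tax = €0.49 + €10.21 + €7.58 + €3.46 + €0.64 + €0.67 + €0.83 + €10.03 = €33.91

€33.91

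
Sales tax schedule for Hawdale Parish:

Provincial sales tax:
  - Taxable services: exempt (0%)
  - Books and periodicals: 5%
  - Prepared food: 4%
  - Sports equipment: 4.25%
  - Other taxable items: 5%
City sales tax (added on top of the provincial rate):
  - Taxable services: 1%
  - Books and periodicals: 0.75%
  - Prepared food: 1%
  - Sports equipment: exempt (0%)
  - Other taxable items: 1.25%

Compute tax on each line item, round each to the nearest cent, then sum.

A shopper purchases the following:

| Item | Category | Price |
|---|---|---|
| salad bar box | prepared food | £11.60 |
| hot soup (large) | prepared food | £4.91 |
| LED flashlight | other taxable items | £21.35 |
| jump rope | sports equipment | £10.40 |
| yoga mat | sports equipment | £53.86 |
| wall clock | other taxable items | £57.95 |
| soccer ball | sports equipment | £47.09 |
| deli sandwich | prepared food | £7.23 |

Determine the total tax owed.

Salad bar box £11.60: prepared food → 4% + 1% city = 5% → £0.58
Hot soup (large) £4.91: prepared food → 4% + 1% city = 5% → £0.25
LED flashlight £21.35: other taxable items → 5% + 1.25% city = 6.25% → £1.33
Jump rope £10.40: sports equipment → 4.25% + 0% city = 4.25% → £0.44
Yoga mat £53.86: sports equipment → 4.25% + 0% city = 4.25% → £2.29
Wall clock £57.95: other taxable items → 5% + 1.25% city = 6.25% → £3.62
Soccer ball £47.09: sports equipment → 4.25% + 0% city = 4.25% → £2.00
Deli sandwich £7.23: prepared food → 4% + 1% city = 5% → £0.36
Total tax = £0.58 + £0.25 + £1.33 + £0.44 + £2.29 + £3.62 + £2.00 + £0.36 = £10.87

£10.87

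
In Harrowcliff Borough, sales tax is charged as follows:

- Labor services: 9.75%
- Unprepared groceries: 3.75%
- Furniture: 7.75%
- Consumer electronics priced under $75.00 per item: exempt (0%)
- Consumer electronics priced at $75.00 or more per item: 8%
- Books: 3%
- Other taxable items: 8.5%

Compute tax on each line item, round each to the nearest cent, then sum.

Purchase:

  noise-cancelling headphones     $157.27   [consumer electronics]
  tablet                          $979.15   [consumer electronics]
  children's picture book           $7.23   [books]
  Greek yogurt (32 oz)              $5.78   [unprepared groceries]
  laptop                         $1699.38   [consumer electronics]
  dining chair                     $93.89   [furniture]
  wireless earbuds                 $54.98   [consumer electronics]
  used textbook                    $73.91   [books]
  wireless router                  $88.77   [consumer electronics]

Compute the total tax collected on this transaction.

$243.90

Noise-cancelling headphones $157.27: consumer electronics, $75.00 or more → 8% → $12.58
Tablet $979.15: consumer electronics, $75.00 or more → 8% → $78.33
Children's picture book $7.23: books → 3% → $0.22
Greek yogurt (32 oz) $5.78: unprepared groceries → 3.75% → $0.22
Laptop $1699.38: consumer electronics, $75.00 or more → 8% → $135.95
Dining chair $93.89: furniture → 7.75% → $7.28
Wireless earbuds $54.98: consumer electronics, under $75.00 → 0% → $0.00
Used textbook $73.91: books → 3% → $2.22
Wireless router $88.77: consumer electronics, $75.00 or more → 8% → $7.10
Total tax = $12.58 + $78.33 + $0.22 + $0.22 + $135.95 + $7.28 + $2.22 + $7.10 = $243.90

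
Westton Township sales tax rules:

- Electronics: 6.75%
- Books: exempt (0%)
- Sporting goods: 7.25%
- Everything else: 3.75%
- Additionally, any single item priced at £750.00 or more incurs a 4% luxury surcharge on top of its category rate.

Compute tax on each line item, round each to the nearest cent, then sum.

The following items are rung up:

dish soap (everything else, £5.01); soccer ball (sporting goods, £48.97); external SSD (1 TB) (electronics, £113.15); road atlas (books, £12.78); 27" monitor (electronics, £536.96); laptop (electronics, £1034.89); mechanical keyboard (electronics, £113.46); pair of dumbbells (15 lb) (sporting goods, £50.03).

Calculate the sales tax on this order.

£170.16

Dish soap £5.01: everything else → 3.75% → £0.19
Soccer ball £48.97: sporting goods → 7.25% → £3.55
External SSD (1 TB) £113.15: electronics → 6.75% → £7.64
Road atlas £12.78: books → 0% → £0.00
27" monitor £536.96: electronics → 6.75% → £36.24
Laptop £1034.89: electronics → 6.75% + 4% surcharge = 10.75% → £111.25
Mechanical keyboard £113.46: electronics → 6.75% → £7.66
Pair of dumbbells (15 lb) £50.03: sporting goods → 7.25% → £3.63
Total tax = £0.19 + £3.55 + £7.64 + £36.24 + £111.25 + £7.66 + £3.63 = £170.16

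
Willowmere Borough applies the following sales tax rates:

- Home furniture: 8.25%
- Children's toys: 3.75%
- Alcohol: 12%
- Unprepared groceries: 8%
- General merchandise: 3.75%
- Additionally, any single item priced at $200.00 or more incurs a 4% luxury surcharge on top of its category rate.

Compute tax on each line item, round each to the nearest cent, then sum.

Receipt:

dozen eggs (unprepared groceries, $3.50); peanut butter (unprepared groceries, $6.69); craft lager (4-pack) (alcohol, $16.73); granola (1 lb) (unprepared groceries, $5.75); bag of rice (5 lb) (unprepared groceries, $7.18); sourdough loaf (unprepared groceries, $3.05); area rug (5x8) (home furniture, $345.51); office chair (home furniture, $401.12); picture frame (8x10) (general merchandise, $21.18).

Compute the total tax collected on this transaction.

Dozen eggs $3.50: unprepared groceries → 8% → $0.28
Peanut butter $6.69: unprepared groceries → 8% → $0.54
Craft lager (4-pack) $16.73: alcohol → 12% → $2.01
Granola (1 lb) $5.75: unprepared groceries → 8% → $0.46
Bag of rice (5 lb) $7.18: unprepared groceries → 8% → $0.57
Sourdough loaf $3.05: unprepared groceries → 8% → $0.24
Area rug (5x8) $345.51: home furniture → 8.25% + 4% surcharge = 12.25% → $42.32
Office chair $401.12: home furniture → 8.25% + 4% surcharge = 12.25% → $49.14
Picture frame (8x10) $21.18: general merchandise → 3.75% → $0.79
Total tax = $0.28 + $0.54 + $2.01 + $0.46 + $0.57 + $0.24 + $42.32 + $49.14 + $0.79 = $96.35

$96.35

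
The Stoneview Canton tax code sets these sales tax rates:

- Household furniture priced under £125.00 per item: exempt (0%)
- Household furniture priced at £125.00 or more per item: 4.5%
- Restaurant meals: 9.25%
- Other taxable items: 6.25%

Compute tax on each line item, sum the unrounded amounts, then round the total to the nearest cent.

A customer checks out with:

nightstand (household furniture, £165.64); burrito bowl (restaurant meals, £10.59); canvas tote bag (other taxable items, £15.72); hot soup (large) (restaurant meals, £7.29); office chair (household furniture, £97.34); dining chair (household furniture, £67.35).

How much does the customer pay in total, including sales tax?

Nightstand £165.64: household furniture, £125.00 or more → 4.5% → £7.4538
Burrito bowl £10.59: restaurant meals → 9.25% → £0.979575
Canvas tote bag £15.72: other taxable items → 6.25% → £0.9825
Hot soup (large) £7.29: restaurant meals → 9.25% → £0.674325
Office chair £97.34: household furniture, under £125.00 → 0% → £0.00
Dining chair £67.35: household furniture, under £125.00 → 0% → £0.00
Subtotal = £363.93; unrounded tax = £10.0902 → £10.09; total due = £374.02

£374.02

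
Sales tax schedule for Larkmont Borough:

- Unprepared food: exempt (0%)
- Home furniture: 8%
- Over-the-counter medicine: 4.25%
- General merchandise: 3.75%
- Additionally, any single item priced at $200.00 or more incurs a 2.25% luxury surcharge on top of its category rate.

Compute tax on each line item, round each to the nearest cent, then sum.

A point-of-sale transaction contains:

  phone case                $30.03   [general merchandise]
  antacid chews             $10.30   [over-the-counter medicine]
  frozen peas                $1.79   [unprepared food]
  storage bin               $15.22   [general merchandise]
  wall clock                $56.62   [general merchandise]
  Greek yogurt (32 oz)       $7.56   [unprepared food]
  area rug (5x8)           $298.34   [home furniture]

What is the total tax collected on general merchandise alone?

$3.82

Phone case $30.03: general merchandise → 3.75% → $1.13
Storage bin $15.22: general merchandise → 3.75% → $0.57
Wall clock $56.62: general merchandise → 3.75% → $2.12
Tax on general merchandise = $1.13 + $0.57 + $2.12 = $3.82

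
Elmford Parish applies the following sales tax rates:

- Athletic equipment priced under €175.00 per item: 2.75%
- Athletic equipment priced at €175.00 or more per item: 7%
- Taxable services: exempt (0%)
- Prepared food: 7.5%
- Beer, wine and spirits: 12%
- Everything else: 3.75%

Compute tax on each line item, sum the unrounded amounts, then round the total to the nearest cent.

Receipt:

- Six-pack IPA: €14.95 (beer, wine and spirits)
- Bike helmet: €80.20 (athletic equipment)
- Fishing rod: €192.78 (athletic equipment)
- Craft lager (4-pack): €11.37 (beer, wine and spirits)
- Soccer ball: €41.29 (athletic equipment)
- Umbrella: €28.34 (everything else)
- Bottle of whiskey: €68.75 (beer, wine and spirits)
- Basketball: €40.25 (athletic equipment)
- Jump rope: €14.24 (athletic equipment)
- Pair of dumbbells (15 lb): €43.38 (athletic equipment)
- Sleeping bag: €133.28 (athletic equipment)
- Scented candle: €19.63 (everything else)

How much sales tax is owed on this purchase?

€36.40

Six-pack IPA €14.95: beer, wine and spirits → 12% → €1.794
Bike helmet €80.20: athletic equipment, under €175.00 → 2.75% → €2.2055
Fishing rod €192.78: athletic equipment, €175.00 or more → 7% → €13.4946
Craft lager (4-pack) €11.37: beer, wine and spirits → 12% → €1.3644
Soccer ball €41.29: athletic equipment, under €175.00 → 2.75% → €1.135475
Umbrella €28.34: everything else → 3.75% → €1.06275
Bottle of whiskey €68.75: beer, wine and spirits → 12% → €8.25
Basketball €40.25: athletic equipment, under €175.00 → 2.75% → €1.106875
Jump rope €14.24: athletic equipment, under €175.00 → 2.75% → €0.3916
Pair of dumbbells (15 lb) €43.38: athletic equipment, under €175.00 → 2.75% → €1.19295
Sleeping bag €133.28: athletic equipment, under €175.00 → 2.75% → €3.6652
Scented candle €19.63: everything else → 3.75% → €0.736125
Unrounded tax sum = €36.399475 → €36.40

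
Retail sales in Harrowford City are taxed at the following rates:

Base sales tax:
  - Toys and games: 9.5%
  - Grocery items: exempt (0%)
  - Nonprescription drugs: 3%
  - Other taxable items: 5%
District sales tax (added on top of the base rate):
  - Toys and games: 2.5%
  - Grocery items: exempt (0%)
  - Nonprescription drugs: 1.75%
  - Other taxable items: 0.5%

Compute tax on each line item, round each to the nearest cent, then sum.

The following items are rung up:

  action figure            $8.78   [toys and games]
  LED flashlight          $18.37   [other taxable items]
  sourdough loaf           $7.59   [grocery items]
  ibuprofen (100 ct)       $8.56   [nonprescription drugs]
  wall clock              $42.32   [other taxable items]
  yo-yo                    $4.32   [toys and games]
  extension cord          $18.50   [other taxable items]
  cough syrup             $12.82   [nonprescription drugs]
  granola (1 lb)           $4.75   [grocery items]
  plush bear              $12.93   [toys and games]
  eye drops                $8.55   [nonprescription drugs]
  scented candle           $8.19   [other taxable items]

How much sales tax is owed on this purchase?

$9.36

Action figure $8.78: toys and games → 9.5% + 2.5% district = 12% → $1.05
LED flashlight $18.37: other taxable items → 5% + 0.5% district = 5.5% → $1.01
Sourdough loaf $7.59: grocery items → 0% + 0% district = 0% → $0.00
Ibuprofen (100 ct) $8.56: nonprescription drugs → 3% + 1.75% district = 4.75% → $0.41
Wall clock $42.32: other taxable items → 5% + 0.5% district = 5.5% → $2.33
Yo-yo $4.32: toys and games → 9.5% + 2.5% district = 12% → $0.52
Extension cord $18.50: other taxable items → 5% + 0.5% district = 5.5% → $1.02
Cough syrup $12.82: nonprescription drugs → 3% + 1.75% district = 4.75% → $0.61
Granola (1 lb) $4.75: grocery items → 0% + 0% district = 0% → $0.00
Plush bear $12.93: toys and games → 9.5% + 2.5% district = 12% → $1.55
Eye drops $8.55: nonprescription drugs → 3% + 1.75% district = 4.75% → $0.41
Scented candle $8.19: other taxable items → 5% + 0.5% district = 5.5% → $0.45
Total tax = $1.05 + $1.01 + $0.41 + $2.33 + $0.52 + $1.02 + $0.61 + $1.55 + $0.41 + $0.45 = $9.36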